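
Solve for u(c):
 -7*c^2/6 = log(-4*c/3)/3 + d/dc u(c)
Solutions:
 u(c) = C1 - 7*c^3/18 - c*log(-c)/3 + c*(-log(2) + 1/3 + log(6)/3)


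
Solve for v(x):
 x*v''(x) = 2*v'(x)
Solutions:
 v(x) = C1 + C2*x^3


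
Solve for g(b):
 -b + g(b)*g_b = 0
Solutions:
 g(b) = -sqrt(C1 + b^2)
 g(b) = sqrt(C1 + b^2)


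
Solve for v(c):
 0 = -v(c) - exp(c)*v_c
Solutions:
 v(c) = C1*exp(exp(-c))


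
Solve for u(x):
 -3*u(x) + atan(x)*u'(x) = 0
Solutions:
 u(x) = C1*exp(3*Integral(1/atan(x), x))


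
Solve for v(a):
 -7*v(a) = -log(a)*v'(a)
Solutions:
 v(a) = C1*exp(7*li(a))


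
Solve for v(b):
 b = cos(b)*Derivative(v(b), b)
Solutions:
 v(b) = C1 + Integral(b/cos(b), b)


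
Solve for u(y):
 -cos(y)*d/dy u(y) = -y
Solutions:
 u(y) = C1 + Integral(y/cos(y), y)


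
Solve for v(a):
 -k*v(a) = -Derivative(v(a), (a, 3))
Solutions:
 v(a) = C1*exp(a*k^(1/3)) + C2*exp(a*k^(1/3)*(-1 + sqrt(3)*I)/2) + C3*exp(-a*k^(1/3)*(1 + sqrt(3)*I)/2)


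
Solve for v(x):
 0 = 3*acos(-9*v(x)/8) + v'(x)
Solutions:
 Integral(1/acos(-9*_y/8), (_y, v(x))) = C1 - 3*x


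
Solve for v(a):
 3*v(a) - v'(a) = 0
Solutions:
 v(a) = C1*exp(3*a)


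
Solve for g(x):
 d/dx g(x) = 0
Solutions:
 g(x) = C1


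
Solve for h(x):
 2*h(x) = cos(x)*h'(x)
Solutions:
 h(x) = C1*(sin(x) + 1)/(sin(x) - 1)


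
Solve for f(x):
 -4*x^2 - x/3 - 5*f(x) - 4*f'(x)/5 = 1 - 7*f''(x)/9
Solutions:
 f(x) = C1*exp(3*x*(6 - sqrt(911))/35) + C2*exp(3*x*(6 + sqrt(911))/35) - 4*x^2/5 + 71*x/375 - 13477/28125


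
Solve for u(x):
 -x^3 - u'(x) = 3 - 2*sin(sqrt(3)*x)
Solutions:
 u(x) = C1 - x^4/4 - 3*x - 2*sqrt(3)*cos(sqrt(3)*x)/3


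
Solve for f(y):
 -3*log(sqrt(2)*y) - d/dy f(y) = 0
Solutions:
 f(y) = C1 - 3*y*log(y) - 3*y*log(2)/2 + 3*y


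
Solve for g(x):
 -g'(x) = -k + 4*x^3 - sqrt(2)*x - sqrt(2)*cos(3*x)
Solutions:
 g(x) = C1 + k*x - x^4 + sqrt(2)*x^2/2 + sqrt(2)*sin(3*x)/3


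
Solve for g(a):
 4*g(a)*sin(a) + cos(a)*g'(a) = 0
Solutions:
 g(a) = C1*cos(a)^4


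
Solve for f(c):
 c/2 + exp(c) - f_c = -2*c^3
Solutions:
 f(c) = C1 + c^4/2 + c^2/4 + exp(c)


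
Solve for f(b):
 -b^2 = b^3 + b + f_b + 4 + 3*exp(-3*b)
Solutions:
 f(b) = C1 - b^4/4 - b^3/3 - b^2/2 - 4*b + exp(-3*b)


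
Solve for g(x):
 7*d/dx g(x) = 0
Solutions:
 g(x) = C1


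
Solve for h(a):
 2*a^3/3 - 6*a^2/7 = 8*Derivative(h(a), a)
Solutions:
 h(a) = C1 + a^4/48 - a^3/28


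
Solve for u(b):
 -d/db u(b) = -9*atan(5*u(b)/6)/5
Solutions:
 Integral(1/atan(5*_y/6), (_y, u(b))) = C1 + 9*b/5


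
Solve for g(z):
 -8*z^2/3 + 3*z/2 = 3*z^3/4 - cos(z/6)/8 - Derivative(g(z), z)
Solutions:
 g(z) = C1 + 3*z^4/16 + 8*z^3/9 - 3*z^2/4 - 3*sin(z/6)/4


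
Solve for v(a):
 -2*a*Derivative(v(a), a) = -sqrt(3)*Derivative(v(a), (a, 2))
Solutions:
 v(a) = C1 + C2*erfi(3^(3/4)*a/3)


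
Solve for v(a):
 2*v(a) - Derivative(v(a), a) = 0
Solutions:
 v(a) = C1*exp(2*a)


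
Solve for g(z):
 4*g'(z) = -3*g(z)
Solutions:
 g(z) = C1*exp(-3*z/4)


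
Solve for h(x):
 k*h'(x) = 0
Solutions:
 h(x) = C1


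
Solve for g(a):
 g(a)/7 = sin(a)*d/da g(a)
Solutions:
 g(a) = C1*(cos(a) - 1)^(1/14)/(cos(a) + 1)^(1/14)


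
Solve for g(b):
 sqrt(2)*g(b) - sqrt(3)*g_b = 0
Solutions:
 g(b) = C1*exp(sqrt(6)*b/3)


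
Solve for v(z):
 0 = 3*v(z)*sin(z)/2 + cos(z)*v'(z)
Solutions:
 v(z) = C1*cos(z)^(3/2)


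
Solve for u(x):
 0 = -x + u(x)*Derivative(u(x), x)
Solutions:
 u(x) = -sqrt(C1 + x^2)
 u(x) = sqrt(C1 + x^2)


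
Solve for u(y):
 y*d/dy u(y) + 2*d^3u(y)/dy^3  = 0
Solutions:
 u(y) = C1 + Integral(C2*airyai(-2^(2/3)*y/2) + C3*airybi(-2^(2/3)*y/2), y)


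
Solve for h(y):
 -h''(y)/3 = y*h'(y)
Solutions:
 h(y) = C1 + C2*erf(sqrt(6)*y/2)


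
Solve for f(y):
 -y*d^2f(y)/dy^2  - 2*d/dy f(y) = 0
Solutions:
 f(y) = C1 + C2/y


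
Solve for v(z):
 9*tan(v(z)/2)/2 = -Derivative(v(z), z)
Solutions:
 v(z) = -2*asin(C1*exp(-9*z/4)) + 2*pi
 v(z) = 2*asin(C1*exp(-9*z/4))


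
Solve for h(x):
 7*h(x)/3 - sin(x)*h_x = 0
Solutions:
 h(x) = C1*(cos(x) - 1)^(7/6)/(cos(x) + 1)^(7/6)


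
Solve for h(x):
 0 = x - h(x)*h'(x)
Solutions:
 h(x) = -sqrt(C1 + x^2)
 h(x) = sqrt(C1 + x^2)


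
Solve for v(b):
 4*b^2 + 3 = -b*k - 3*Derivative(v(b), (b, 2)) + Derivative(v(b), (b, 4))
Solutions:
 v(b) = C1 + C2*b + C3*exp(-sqrt(3)*b) + C4*exp(sqrt(3)*b) - b^4/9 - b^3*k/18 - 17*b^2/18


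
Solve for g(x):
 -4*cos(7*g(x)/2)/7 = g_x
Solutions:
 g(x) = -2*asin((C1 + exp(4*x))/(C1 - exp(4*x)))/7 + 2*pi/7
 g(x) = 2*asin((C1 + exp(4*x))/(C1 - exp(4*x)))/7


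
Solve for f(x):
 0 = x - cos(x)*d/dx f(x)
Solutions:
 f(x) = C1 + Integral(x/cos(x), x)


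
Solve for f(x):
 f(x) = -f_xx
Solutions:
 f(x) = C1*sin(x) + C2*cos(x)


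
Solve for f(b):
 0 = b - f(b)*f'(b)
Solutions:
 f(b) = -sqrt(C1 + b^2)
 f(b) = sqrt(C1 + b^2)


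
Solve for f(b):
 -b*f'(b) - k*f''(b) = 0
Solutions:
 f(b) = C1 + C2*sqrt(k)*erf(sqrt(2)*b*sqrt(1/k)/2)


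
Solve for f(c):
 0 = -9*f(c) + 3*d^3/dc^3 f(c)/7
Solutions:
 f(c) = C3*exp(21^(1/3)*c) + (C1*sin(3^(5/6)*7^(1/3)*c/2) + C2*cos(3^(5/6)*7^(1/3)*c/2))*exp(-21^(1/3)*c/2)


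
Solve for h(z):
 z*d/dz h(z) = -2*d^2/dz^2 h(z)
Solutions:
 h(z) = C1 + C2*erf(z/2)


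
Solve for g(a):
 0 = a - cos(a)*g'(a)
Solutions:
 g(a) = C1 + Integral(a/cos(a), a)


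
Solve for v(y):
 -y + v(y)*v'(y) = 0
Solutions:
 v(y) = -sqrt(C1 + y^2)
 v(y) = sqrt(C1 + y^2)


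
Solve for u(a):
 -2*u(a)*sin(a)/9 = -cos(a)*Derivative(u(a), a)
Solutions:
 u(a) = C1/cos(a)^(2/9)


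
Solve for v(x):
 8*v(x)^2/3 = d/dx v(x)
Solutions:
 v(x) = -3/(C1 + 8*x)


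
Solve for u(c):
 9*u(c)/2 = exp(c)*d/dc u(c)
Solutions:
 u(c) = C1*exp(-9*exp(-c)/2)


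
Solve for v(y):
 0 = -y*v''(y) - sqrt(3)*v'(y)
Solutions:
 v(y) = C1 + C2*y^(1 - sqrt(3))


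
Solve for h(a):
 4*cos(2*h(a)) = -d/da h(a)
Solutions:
 h(a) = -asin((C1 + exp(16*a))/(C1 - exp(16*a)))/2 + pi/2
 h(a) = asin((C1 + exp(16*a))/(C1 - exp(16*a)))/2


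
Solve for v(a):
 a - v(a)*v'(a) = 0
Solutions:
 v(a) = -sqrt(C1 + a^2)
 v(a) = sqrt(C1 + a^2)


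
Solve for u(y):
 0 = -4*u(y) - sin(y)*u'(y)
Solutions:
 u(y) = C1*(cos(y)^2 + 2*cos(y) + 1)/(cos(y)^2 - 2*cos(y) + 1)


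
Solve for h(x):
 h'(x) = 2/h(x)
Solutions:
 h(x) = -sqrt(C1 + 4*x)
 h(x) = sqrt(C1 + 4*x)


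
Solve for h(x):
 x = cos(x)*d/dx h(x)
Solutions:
 h(x) = C1 + Integral(x/cos(x), x)


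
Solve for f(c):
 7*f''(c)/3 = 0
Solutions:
 f(c) = C1 + C2*c


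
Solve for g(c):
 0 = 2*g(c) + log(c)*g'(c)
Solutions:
 g(c) = C1*exp(-2*li(c))


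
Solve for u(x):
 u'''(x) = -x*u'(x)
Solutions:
 u(x) = C1 + Integral(C2*airyai(-x) + C3*airybi(-x), x)


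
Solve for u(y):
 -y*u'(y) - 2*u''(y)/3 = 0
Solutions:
 u(y) = C1 + C2*erf(sqrt(3)*y/2)


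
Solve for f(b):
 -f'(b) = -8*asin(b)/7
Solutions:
 f(b) = C1 + 8*b*asin(b)/7 + 8*sqrt(1 - b^2)/7


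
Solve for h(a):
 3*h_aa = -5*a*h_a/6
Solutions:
 h(a) = C1 + C2*erf(sqrt(5)*a/6)


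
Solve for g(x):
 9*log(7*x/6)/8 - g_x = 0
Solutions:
 g(x) = C1 + 9*x*log(x)/8 - 9*x*log(6)/8 - 9*x/8 + 9*x*log(7)/8


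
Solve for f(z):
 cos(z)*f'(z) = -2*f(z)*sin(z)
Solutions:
 f(z) = C1*cos(z)^2


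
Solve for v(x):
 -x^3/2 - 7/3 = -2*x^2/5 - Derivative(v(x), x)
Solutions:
 v(x) = C1 + x^4/8 - 2*x^3/15 + 7*x/3


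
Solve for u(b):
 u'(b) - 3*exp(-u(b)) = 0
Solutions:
 u(b) = log(C1 + 3*b)


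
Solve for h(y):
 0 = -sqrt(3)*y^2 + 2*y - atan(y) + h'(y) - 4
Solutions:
 h(y) = C1 + sqrt(3)*y^3/3 - y^2 + y*atan(y) + 4*y - log(y^2 + 1)/2


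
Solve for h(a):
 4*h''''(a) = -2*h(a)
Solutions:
 h(a) = (C1*sin(2^(1/4)*a/2) + C2*cos(2^(1/4)*a/2))*exp(-2^(1/4)*a/2) + (C3*sin(2^(1/4)*a/2) + C4*cos(2^(1/4)*a/2))*exp(2^(1/4)*a/2)


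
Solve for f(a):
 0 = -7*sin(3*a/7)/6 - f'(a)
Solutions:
 f(a) = C1 + 49*cos(3*a/7)/18


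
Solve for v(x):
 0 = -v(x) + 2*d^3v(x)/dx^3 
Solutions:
 v(x) = C3*exp(2^(2/3)*x/2) + (C1*sin(2^(2/3)*sqrt(3)*x/4) + C2*cos(2^(2/3)*sqrt(3)*x/4))*exp(-2^(2/3)*x/4)


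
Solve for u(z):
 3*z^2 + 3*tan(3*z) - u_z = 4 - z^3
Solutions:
 u(z) = C1 + z^4/4 + z^3 - 4*z - log(cos(3*z))


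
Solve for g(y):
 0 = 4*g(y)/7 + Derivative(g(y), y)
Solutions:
 g(y) = C1*exp(-4*y/7)


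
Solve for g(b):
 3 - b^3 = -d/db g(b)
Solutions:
 g(b) = C1 + b^4/4 - 3*b


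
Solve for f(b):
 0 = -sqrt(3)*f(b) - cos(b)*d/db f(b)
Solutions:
 f(b) = C1*(sin(b) - 1)^(sqrt(3)/2)/(sin(b) + 1)^(sqrt(3)/2)


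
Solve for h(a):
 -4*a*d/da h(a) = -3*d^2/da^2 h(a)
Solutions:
 h(a) = C1 + C2*erfi(sqrt(6)*a/3)


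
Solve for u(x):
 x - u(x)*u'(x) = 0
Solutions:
 u(x) = -sqrt(C1 + x^2)
 u(x) = sqrt(C1 + x^2)


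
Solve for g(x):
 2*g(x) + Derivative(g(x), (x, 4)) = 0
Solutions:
 g(x) = (C1*sin(2^(3/4)*x/2) + C2*cos(2^(3/4)*x/2))*exp(-2^(3/4)*x/2) + (C3*sin(2^(3/4)*x/2) + C4*cos(2^(3/4)*x/2))*exp(2^(3/4)*x/2)


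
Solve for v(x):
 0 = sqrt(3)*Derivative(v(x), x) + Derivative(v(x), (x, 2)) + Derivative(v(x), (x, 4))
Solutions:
 v(x) = C1 + C2*exp(2^(1/3)*sqrt(3)*x*(-2/(9 + sqrt(85))^(1/3) + 2^(1/3)*(9 + sqrt(85))^(1/3))/12)*sin(2^(1/3)*x*(2/(9 + sqrt(85))^(1/3) + 2^(1/3)*(9 + sqrt(85))^(1/3))/4) + C3*exp(2^(1/3)*sqrt(3)*x*(-2/(9 + sqrt(85))^(1/3) + 2^(1/3)*(9 + sqrt(85))^(1/3))/12)*cos(2^(1/3)*x*(2/(9 + sqrt(85))^(1/3) + 2^(1/3)*(9 + sqrt(85))^(1/3))/4) + C4*exp(-2^(1/3)*sqrt(3)*x*(-2/(9 + sqrt(85))^(1/3) + 2^(1/3)*(9 + sqrt(85))^(1/3))/6)


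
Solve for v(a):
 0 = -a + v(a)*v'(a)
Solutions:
 v(a) = -sqrt(C1 + a^2)
 v(a) = sqrt(C1 + a^2)


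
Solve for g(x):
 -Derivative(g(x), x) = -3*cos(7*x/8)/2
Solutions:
 g(x) = C1 + 12*sin(7*x/8)/7


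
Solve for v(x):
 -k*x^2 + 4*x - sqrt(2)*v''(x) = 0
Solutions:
 v(x) = C1 + C2*x - sqrt(2)*k*x^4/24 + sqrt(2)*x^3/3


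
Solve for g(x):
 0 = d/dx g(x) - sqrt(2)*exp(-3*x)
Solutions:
 g(x) = C1 - sqrt(2)*exp(-3*x)/3


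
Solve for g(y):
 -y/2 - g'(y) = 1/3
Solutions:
 g(y) = C1 - y^2/4 - y/3


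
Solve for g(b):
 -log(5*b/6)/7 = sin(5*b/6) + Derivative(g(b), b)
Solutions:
 g(b) = C1 - b*log(b)/7 - b*log(5)/7 + b/7 + b*log(6)/7 + 6*cos(5*b/6)/5


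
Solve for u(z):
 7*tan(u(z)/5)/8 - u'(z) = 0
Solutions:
 u(z) = -5*asin(C1*exp(7*z/40)) + 5*pi
 u(z) = 5*asin(C1*exp(7*z/40))


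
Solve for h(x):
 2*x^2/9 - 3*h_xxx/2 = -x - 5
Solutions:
 h(x) = C1 + C2*x + C3*x^2 + x^5/405 + x^4/36 + 5*x^3/9


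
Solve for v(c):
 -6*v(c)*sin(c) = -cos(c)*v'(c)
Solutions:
 v(c) = C1/cos(c)^6


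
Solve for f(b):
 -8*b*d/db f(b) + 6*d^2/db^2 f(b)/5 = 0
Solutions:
 f(b) = C1 + C2*erfi(sqrt(30)*b/3)


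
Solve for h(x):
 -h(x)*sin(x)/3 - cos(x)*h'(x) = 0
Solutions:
 h(x) = C1*cos(x)^(1/3)


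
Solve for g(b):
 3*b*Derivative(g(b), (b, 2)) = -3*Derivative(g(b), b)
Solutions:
 g(b) = C1 + C2*log(b)


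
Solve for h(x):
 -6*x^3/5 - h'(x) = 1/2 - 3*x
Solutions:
 h(x) = C1 - 3*x^4/10 + 3*x^2/2 - x/2


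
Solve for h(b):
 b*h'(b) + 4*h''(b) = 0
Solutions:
 h(b) = C1 + C2*erf(sqrt(2)*b/4)


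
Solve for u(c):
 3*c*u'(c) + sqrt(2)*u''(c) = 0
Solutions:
 u(c) = C1 + C2*erf(2^(1/4)*sqrt(3)*c/2)


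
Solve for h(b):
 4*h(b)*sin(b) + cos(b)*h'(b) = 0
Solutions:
 h(b) = C1*cos(b)^4


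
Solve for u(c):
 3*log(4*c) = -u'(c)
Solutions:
 u(c) = C1 - 3*c*log(c) - c*log(64) + 3*c


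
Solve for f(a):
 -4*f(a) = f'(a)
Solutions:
 f(a) = C1*exp(-4*a)


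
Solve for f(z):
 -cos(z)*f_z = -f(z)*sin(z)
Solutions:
 f(z) = C1/cos(z)


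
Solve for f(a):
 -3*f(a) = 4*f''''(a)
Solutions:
 f(a) = (C1*sin(3^(1/4)*a/2) + C2*cos(3^(1/4)*a/2))*exp(-3^(1/4)*a/2) + (C3*sin(3^(1/4)*a/2) + C4*cos(3^(1/4)*a/2))*exp(3^(1/4)*a/2)


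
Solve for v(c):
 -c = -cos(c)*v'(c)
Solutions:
 v(c) = C1 + Integral(c/cos(c), c)


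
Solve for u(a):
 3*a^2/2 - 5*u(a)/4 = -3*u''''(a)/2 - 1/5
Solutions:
 u(a) = C1*exp(-5^(1/4)*6^(3/4)*a/6) + C2*exp(5^(1/4)*6^(3/4)*a/6) + C3*sin(5^(1/4)*6^(3/4)*a/6) + C4*cos(5^(1/4)*6^(3/4)*a/6) + 6*a^2/5 + 4/25


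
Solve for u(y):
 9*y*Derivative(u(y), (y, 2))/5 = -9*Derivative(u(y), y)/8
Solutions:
 u(y) = C1 + C2*y^(3/8)


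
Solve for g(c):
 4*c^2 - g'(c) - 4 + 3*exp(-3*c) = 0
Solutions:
 g(c) = C1 + 4*c^3/3 - 4*c - exp(-3*c)


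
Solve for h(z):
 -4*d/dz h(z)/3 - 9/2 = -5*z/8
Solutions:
 h(z) = C1 + 15*z^2/64 - 27*z/8


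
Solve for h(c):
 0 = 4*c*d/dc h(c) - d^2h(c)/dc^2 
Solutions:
 h(c) = C1 + C2*erfi(sqrt(2)*c)


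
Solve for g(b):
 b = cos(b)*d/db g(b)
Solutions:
 g(b) = C1 + Integral(b/cos(b), b)


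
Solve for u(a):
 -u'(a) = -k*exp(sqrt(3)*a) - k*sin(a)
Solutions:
 u(a) = C1 + sqrt(3)*k*exp(sqrt(3)*a)/3 - k*cos(a)


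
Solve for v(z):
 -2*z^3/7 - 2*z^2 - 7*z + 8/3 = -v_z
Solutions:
 v(z) = C1 + z^4/14 + 2*z^3/3 + 7*z^2/2 - 8*z/3


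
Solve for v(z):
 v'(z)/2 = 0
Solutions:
 v(z) = C1


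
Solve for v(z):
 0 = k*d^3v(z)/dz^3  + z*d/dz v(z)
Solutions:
 v(z) = C1 + Integral(C2*airyai(z*(-1/k)^(1/3)) + C3*airybi(z*(-1/k)^(1/3)), z)


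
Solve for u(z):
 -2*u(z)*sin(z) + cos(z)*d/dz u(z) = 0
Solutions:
 u(z) = C1/cos(z)^2


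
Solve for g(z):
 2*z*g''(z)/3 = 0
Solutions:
 g(z) = C1 + C2*z


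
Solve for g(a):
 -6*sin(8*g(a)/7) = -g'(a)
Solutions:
 -6*a + 7*log(cos(8*g(a)/7) - 1)/16 - 7*log(cos(8*g(a)/7) + 1)/16 = C1


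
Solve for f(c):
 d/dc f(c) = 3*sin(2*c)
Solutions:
 f(c) = C1 - 3*cos(2*c)/2


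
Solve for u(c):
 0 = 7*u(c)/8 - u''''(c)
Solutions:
 u(c) = C1*exp(-14^(1/4)*c/2) + C2*exp(14^(1/4)*c/2) + C3*sin(14^(1/4)*c/2) + C4*cos(14^(1/4)*c/2)


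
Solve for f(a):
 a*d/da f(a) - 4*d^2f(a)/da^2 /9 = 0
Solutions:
 f(a) = C1 + C2*erfi(3*sqrt(2)*a/4)


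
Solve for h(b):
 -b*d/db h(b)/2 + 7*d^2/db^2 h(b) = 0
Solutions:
 h(b) = C1 + C2*erfi(sqrt(7)*b/14)


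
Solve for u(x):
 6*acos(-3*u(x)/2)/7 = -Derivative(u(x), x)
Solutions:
 Integral(1/acos(-3*_y/2), (_y, u(x))) = C1 - 6*x/7


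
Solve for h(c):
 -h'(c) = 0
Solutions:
 h(c) = C1


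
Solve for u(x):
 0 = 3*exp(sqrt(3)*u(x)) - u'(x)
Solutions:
 u(x) = sqrt(3)*(2*log(-1/(C1 + 3*x)) - log(3))/6


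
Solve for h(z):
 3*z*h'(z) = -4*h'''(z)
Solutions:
 h(z) = C1 + Integral(C2*airyai(-6^(1/3)*z/2) + C3*airybi(-6^(1/3)*z/2), z)


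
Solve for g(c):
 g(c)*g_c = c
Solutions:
 g(c) = -sqrt(C1 + c^2)
 g(c) = sqrt(C1 + c^2)


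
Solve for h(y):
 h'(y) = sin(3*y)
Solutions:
 h(y) = C1 - cos(3*y)/3


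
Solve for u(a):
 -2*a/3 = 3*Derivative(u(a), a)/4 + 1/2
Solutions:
 u(a) = C1 - 4*a^2/9 - 2*a/3


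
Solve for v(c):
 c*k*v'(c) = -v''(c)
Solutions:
 v(c) = Piecewise((-sqrt(2)*sqrt(pi)*C1*erf(sqrt(2)*c*sqrt(k)/2)/(2*sqrt(k)) - C2, (k > 0) | (k < 0)), (-C1*c - C2, True))


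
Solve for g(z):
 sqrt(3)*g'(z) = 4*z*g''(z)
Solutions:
 g(z) = C1 + C2*z^(sqrt(3)/4 + 1)


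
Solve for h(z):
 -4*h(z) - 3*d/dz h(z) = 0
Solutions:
 h(z) = C1*exp(-4*z/3)


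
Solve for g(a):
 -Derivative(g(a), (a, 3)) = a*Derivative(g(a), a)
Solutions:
 g(a) = C1 + Integral(C2*airyai(-a) + C3*airybi(-a), a)


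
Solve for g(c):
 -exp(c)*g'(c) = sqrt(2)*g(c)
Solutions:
 g(c) = C1*exp(sqrt(2)*exp(-c))


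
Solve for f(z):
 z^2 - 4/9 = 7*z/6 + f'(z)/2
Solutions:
 f(z) = C1 + 2*z^3/3 - 7*z^2/6 - 8*z/9


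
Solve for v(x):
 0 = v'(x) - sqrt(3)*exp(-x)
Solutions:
 v(x) = C1 - sqrt(3)*exp(-x)


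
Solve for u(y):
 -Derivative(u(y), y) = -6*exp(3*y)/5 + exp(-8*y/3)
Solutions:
 u(y) = C1 + 2*exp(3*y)/5 + 3*exp(-8*y/3)/8


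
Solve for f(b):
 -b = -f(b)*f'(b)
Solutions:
 f(b) = -sqrt(C1 + b^2)
 f(b) = sqrt(C1 + b^2)


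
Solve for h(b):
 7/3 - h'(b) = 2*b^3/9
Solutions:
 h(b) = C1 - b^4/18 + 7*b/3


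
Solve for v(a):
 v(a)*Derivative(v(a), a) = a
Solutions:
 v(a) = -sqrt(C1 + a^2)
 v(a) = sqrt(C1 + a^2)


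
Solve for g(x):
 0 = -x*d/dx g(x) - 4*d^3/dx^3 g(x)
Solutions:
 g(x) = C1 + Integral(C2*airyai(-2^(1/3)*x/2) + C3*airybi(-2^(1/3)*x/2), x)


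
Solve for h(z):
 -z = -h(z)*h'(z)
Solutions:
 h(z) = -sqrt(C1 + z^2)
 h(z) = sqrt(C1 + z^2)


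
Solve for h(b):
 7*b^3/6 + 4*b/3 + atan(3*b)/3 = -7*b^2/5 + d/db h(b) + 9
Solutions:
 h(b) = C1 + 7*b^4/24 + 7*b^3/15 + 2*b^2/3 + b*atan(3*b)/3 - 9*b - log(9*b^2 + 1)/18


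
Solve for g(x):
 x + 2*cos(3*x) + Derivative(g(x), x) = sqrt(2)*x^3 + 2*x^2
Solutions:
 g(x) = C1 + sqrt(2)*x^4/4 + 2*x^3/3 - x^2/2 - 2*sin(3*x)/3


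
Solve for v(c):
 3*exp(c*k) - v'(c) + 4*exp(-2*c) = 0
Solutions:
 v(c) = C1 - 2*exp(-2*c) + 3*exp(c*k)/k


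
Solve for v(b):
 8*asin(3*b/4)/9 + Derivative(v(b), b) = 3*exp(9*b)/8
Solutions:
 v(b) = C1 - 8*b*asin(3*b/4)/9 - 8*sqrt(16 - 9*b^2)/27 + exp(9*b)/24


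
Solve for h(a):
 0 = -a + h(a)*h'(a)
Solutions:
 h(a) = -sqrt(C1 + a^2)
 h(a) = sqrt(C1 + a^2)


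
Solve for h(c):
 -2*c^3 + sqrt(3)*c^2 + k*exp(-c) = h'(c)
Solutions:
 h(c) = C1 - c^4/2 + sqrt(3)*c^3/3 - k*exp(-c)


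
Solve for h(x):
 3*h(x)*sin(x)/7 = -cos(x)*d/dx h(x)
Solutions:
 h(x) = C1*cos(x)^(3/7)


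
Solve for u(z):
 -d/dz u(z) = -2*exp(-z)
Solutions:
 u(z) = C1 - 2*exp(-z)


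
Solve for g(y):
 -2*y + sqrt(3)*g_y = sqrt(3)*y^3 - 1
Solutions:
 g(y) = C1 + y^4/4 + sqrt(3)*y^2/3 - sqrt(3)*y/3


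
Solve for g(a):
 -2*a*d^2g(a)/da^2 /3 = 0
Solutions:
 g(a) = C1 + C2*a


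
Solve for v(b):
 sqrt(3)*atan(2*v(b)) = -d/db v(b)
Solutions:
 Integral(1/atan(2*_y), (_y, v(b))) = C1 - sqrt(3)*b


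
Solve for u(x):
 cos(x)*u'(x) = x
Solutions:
 u(x) = C1 + Integral(x/cos(x), x)


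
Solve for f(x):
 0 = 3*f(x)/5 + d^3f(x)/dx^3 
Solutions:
 f(x) = C3*exp(-3^(1/3)*5^(2/3)*x/5) + (C1*sin(3^(5/6)*5^(2/3)*x/10) + C2*cos(3^(5/6)*5^(2/3)*x/10))*exp(3^(1/3)*5^(2/3)*x/10)


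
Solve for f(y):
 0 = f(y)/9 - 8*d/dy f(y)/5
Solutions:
 f(y) = C1*exp(5*y/72)


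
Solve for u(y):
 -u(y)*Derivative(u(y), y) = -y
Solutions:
 u(y) = -sqrt(C1 + y^2)
 u(y) = sqrt(C1 + y^2)


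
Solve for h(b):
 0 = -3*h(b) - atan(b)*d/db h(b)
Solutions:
 h(b) = C1*exp(-3*Integral(1/atan(b), b))


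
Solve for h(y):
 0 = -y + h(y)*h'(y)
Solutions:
 h(y) = -sqrt(C1 + y^2)
 h(y) = sqrt(C1 + y^2)


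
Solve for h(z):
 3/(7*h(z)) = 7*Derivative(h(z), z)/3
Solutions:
 h(z) = -sqrt(C1 + 18*z)/7
 h(z) = sqrt(C1 + 18*z)/7


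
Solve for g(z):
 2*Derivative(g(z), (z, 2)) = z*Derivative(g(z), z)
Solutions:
 g(z) = C1 + C2*erfi(z/2)


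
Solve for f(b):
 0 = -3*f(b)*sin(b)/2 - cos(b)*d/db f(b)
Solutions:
 f(b) = C1*cos(b)^(3/2)


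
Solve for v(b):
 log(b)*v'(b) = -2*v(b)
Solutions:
 v(b) = C1*exp(-2*li(b))


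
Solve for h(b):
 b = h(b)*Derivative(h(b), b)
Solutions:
 h(b) = -sqrt(C1 + b^2)
 h(b) = sqrt(C1 + b^2)


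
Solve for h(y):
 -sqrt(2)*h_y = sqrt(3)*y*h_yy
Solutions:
 h(y) = C1 + C2*y^(1 - sqrt(6)/3)


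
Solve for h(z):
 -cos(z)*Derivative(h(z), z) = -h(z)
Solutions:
 h(z) = C1*sqrt(sin(z) + 1)/sqrt(sin(z) - 1)


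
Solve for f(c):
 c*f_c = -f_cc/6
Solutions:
 f(c) = C1 + C2*erf(sqrt(3)*c)


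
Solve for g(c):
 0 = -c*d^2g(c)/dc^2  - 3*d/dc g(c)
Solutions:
 g(c) = C1 + C2/c^2


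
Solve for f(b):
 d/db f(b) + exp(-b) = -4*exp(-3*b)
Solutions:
 f(b) = C1 + exp(-b) + 4*exp(-3*b)/3


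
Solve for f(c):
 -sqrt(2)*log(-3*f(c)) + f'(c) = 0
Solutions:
 -sqrt(2)*Integral(1/(log(-_y) + log(3)), (_y, f(c)))/2 = C1 - c


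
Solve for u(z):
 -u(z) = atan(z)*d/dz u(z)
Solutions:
 u(z) = C1*exp(-Integral(1/atan(z), z))


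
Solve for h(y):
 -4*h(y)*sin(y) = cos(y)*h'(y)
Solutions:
 h(y) = C1*cos(y)^4


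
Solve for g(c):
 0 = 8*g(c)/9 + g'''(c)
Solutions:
 g(c) = C3*exp(-2*3^(1/3)*c/3) + (C1*sin(3^(5/6)*c/3) + C2*cos(3^(5/6)*c/3))*exp(3^(1/3)*c/3)


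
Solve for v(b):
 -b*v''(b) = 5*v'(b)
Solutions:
 v(b) = C1 + C2/b^4


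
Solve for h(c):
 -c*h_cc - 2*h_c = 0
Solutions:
 h(c) = C1 + C2/c


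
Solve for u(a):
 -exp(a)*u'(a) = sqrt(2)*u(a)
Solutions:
 u(a) = C1*exp(sqrt(2)*exp(-a))


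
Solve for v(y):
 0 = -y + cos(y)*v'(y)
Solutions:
 v(y) = C1 + Integral(y/cos(y), y)


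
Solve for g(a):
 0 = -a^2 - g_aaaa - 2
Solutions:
 g(a) = C1 + C2*a + C3*a^2 + C4*a^3 - a^6/360 - a^4/12


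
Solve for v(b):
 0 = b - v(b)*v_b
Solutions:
 v(b) = -sqrt(C1 + b^2)
 v(b) = sqrt(C1 + b^2)


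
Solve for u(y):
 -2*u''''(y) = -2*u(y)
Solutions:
 u(y) = C1*exp(-y) + C2*exp(y) + C3*sin(y) + C4*cos(y)


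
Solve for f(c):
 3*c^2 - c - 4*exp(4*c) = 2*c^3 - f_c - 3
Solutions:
 f(c) = C1 + c^4/2 - c^3 + c^2/2 - 3*c + exp(4*c)


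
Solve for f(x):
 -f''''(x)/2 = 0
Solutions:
 f(x) = C1 + C2*x + C3*x^2 + C4*x^3


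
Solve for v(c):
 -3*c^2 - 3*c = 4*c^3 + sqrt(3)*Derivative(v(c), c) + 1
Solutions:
 v(c) = C1 - sqrt(3)*c^4/3 - sqrt(3)*c^3/3 - sqrt(3)*c^2/2 - sqrt(3)*c/3


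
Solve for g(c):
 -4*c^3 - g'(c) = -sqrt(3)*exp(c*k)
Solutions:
 g(c) = C1 - c^4 + sqrt(3)*exp(c*k)/k


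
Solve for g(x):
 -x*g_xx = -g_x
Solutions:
 g(x) = C1 + C2*x^2


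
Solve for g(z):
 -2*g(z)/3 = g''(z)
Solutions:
 g(z) = C1*sin(sqrt(6)*z/3) + C2*cos(sqrt(6)*z/3)


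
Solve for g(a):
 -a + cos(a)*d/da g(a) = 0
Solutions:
 g(a) = C1 + Integral(a/cos(a), a)


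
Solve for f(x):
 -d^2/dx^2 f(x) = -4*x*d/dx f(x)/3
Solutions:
 f(x) = C1 + C2*erfi(sqrt(6)*x/3)


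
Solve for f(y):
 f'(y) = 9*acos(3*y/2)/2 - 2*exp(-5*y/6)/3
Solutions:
 f(y) = C1 + 9*y*acos(3*y/2)/2 - 3*sqrt(4 - 9*y^2)/2 + 4*exp(-5*y/6)/5


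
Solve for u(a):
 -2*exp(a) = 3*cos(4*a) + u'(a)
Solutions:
 u(a) = C1 - 2*exp(a) - 3*sin(4*a)/4


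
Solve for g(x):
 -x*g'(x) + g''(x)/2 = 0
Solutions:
 g(x) = C1 + C2*erfi(x)


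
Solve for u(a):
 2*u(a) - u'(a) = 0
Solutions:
 u(a) = C1*exp(2*a)


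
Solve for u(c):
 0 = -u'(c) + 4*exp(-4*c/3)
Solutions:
 u(c) = C1 - 3*exp(-4*c/3)


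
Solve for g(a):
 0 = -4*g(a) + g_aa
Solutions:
 g(a) = C1*exp(-2*a) + C2*exp(2*a)


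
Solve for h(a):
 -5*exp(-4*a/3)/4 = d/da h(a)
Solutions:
 h(a) = C1 + 15*exp(-4*a/3)/16


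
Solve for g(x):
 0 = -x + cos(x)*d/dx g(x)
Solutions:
 g(x) = C1 + Integral(x/cos(x), x)


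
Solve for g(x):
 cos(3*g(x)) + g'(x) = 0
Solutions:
 g(x) = -asin((C1 + exp(6*x))/(C1 - exp(6*x)))/3 + pi/3
 g(x) = asin((C1 + exp(6*x))/(C1 - exp(6*x)))/3


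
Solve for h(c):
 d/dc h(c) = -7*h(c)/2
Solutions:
 h(c) = C1*exp(-7*c/2)


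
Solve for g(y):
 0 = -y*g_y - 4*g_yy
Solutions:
 g(y) = C1 + C2*erf(sqrt(2)*y/4)


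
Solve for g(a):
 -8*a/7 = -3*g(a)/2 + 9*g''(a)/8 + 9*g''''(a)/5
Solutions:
 g(a) = C1*exp(-sqrt(3)*a*sqrt(-15 + sqrt(2145))/12) + C2*exp(sqrt(3)*a*sqrt(-15 + sqrt(2145))/12) + C3*sin(sqrt(3)*a*sqrt(15 + sqrt(2145))/12) + C4*cos(sqrt(3)*a*sqrt(15 + sqrt(2145))/12) + 16*a/21


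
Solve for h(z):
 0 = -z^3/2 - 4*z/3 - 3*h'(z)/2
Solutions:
 h(z) = C1 - z^4/12 - 4*z^2/9


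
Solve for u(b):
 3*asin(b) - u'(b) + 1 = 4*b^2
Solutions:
 u(b) = C1 - 4*b^3/3 + 3*b*asin(b) + b + 3*sqrt(1 - b^2)


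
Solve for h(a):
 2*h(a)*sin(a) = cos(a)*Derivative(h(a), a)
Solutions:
 h(a) = C1/cos(a)^2


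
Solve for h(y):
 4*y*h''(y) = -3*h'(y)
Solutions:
 h(y) = C1 + C2*y^(1/4)


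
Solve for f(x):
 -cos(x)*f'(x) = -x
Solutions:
 f(x) = C1 + Integral(x/cos(x), x)


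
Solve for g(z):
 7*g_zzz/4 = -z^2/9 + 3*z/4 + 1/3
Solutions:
 g(z) = C1 + C2*z + C3*z^2 - z^5/945 + z^4/56 + 2*z^3/63


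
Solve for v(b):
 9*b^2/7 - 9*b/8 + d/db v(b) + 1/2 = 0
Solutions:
 v(b) = C1 - 3*b^3/7 + 9*b^2/16 - b/2


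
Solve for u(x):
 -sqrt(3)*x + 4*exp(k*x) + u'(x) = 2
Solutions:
 u(x) = C1 + sqrt(3)*x^2/2 + 2*x - 4*exp(k*x)/k


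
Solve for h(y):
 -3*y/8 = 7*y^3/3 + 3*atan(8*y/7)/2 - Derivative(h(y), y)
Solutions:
 h(y) = C1 + 7*y^4/12 + 3*y^2/16 + 3*y*atan(8*y/7)/2 - 21*log(64*y^2 + 49)/32


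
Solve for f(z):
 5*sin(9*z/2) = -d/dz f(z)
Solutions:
 f(z) = C1 + 10*cos(9*z/2)/9


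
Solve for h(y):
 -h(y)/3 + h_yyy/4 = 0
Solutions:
 h(y) = C3*exp(6^(2/3)*y/3) + (C1*sin(2^(2/3)*3^(1/6)*y/2) + C2*cos(2^(2/3)*3^(1/6)*y/2))*exp(-6^(2/3)*y/6)


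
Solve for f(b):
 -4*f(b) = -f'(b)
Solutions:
 f(b) = C1*exp(4*b)


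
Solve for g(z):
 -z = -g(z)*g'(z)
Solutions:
 g(z) = -sqrt(C1 + z^2)
 g(z) = sqrt(C1 + z^2)


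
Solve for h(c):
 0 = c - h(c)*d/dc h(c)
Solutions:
 h(c) = -sqrt(C1 + c^2)
 h(c) = sqrt(C1 + c^2)


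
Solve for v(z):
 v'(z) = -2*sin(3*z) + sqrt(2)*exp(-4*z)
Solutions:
 v(z) = C1 + 2*cos(3*z)/3 - sqrt(2)*exp(-4*z)/4


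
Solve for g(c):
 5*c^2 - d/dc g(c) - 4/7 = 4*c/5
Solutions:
 g(c) = C1 + 5*c^3/3 - 2*c^2/5 - 4*c/7


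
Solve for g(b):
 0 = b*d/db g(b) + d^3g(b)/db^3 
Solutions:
 g(b) = C1 + Integral(C2*airyai(-b) + C3*airybi(-b), b)


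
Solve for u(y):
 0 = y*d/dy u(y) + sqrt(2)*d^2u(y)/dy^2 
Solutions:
 u(y) = C1 + C2*erf(2^(1/4)*y/2)


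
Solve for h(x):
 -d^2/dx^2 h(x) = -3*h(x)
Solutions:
 h(x) = C1*exp(-sqrt(3)*x) + C2*exp(sqrt(3)*x)


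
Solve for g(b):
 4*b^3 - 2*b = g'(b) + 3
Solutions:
 g(b) = C1 + b^4 - b^2 - 3*b


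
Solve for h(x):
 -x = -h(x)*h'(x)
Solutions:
 h(x) = -sqrt(C1 + x^2)
 h(x) = sqrt(C1 + x^2)


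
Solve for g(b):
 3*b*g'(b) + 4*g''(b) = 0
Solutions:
 g(b) = C1 + C2*erf(sqrt(6)*b/4)


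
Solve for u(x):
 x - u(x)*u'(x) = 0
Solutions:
 u(x) = -sqrt(C1 + x^2)
 u(x) = sqrt(C1 + x^2)


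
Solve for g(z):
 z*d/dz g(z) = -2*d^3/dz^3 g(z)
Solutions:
 g(z) = C1 + Integral(C2*airyai(-2^(2/3)*z/2) + C3*airybi(-2^(2/3)*z/2), z)


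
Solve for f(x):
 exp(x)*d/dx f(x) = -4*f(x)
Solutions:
 f(x) = C1*exp(4*exp(-x))


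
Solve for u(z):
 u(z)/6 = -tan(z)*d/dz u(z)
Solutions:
 u(z) = C1/sin(z)^(1/6)


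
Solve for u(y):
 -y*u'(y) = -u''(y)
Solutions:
 u(y) = C1 + C2*erfi(sqrt(2)*y/2)


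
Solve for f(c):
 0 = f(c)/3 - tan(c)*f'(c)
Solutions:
 f(c) = C1*sin(c)^(1/3)


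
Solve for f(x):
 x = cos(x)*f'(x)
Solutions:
 f(x) = C1 + Integral(x/cos(x), x)


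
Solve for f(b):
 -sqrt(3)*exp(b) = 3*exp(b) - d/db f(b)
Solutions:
 f(b) = C1 + sqrt(3)*exp(b) + 3*exp(b)


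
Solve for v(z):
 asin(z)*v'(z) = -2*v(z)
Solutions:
 v(z) = C1*exp(-2*Integral(1/asin(z), z))


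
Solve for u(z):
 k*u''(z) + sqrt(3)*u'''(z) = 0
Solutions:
 u(z) = C1 + C2*z + C3*exp(-sqrt(3)*k*z/3)


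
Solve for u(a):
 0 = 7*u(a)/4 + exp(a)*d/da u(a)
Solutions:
 u(a) = C1*exp(7*exp(-a)/4)


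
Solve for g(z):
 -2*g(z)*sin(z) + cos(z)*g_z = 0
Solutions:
 g(z) = C1/cos(z)^2


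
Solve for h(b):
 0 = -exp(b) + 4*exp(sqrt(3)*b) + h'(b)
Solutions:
 h(b) = C1 + exp(b) - 4*sqrt(3)*exp(sqrt(3)*b)/3


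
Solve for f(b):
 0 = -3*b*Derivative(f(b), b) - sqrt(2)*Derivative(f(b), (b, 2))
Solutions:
 f(b) = C1 + C2*erf(2^(1/4)*sqrt(3)*b/2)


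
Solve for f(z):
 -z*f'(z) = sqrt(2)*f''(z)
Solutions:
 f(z) = C1 + C2*erf(2^(1/4)*z/2)


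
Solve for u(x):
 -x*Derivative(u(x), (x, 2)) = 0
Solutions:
 u(x) = C1 + C2*x


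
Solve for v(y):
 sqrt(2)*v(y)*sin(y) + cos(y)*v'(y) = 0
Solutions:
 v(y) = C1*cos(y)^(sqrt(2))


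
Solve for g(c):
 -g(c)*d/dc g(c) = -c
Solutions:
 g(c) = -sqrt(C1 + c^2)
 g(c) = sqrt(C1 + c^2)


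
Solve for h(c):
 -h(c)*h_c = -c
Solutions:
 h(c) = -sqrt(C1 + c^2)
 h(c) = sqrt(C1 + c^2)


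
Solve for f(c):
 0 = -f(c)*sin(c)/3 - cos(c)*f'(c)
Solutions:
 f(c) = C1*cos(c)^(1/3)


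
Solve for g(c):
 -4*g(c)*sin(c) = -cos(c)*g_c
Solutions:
 g(c) = C1/cos(c)^4


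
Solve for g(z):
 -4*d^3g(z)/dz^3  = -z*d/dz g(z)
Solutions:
 g(z) = C1 + Integral(C2*airyai(2^(1/3)*z/2) + C3*airybi(2^(1/3)*z/2), z)


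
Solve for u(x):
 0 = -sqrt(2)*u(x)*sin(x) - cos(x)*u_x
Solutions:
 u(x) = C1*cos(x)^(sqrt(2))


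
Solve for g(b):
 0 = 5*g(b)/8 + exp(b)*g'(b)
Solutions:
 g(b) = C1*exp(5*exp(-b)/8)


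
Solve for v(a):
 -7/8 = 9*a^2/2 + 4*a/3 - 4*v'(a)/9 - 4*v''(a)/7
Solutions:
 v(a) = C1 + C2*exp(-7*a/9) + 27*a^3/8 - 645*a^2/56 + 49527*a/1568


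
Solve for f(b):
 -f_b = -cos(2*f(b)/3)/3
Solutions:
 -b/3 - 3*log(sin(2*f(b)/3) - 1)/4 + 3*log(sin(2*f(b)/3) + 1)/4 = C1


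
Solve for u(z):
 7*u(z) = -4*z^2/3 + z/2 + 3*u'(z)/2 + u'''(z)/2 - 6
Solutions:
 u(z) = C3*exp(2*z) - 4*z^2/21 - z/98 + (C1*sin(sqrt(6)*z) + C2*cos(sqrt(6)*z))*exp(-z) - 1179/1372


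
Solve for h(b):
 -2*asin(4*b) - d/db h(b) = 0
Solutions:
 h(b) = C1 - 2*b*asin(4*b) - sqrt(1 - 16*b^2)/2


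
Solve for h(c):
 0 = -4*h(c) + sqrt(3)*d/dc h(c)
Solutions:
 h(c) = C1*exp(4*sqrt(3)*c/3)


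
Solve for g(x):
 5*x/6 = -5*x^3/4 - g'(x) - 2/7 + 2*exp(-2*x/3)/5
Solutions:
 g(x) = C1 - 5*x^4/16 - 5*x^2/12 - 2*x/7 - 3*exp(-2*x/3)/5


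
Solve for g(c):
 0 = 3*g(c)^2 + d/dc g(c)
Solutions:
 g(c) = 1/(C1 + 3*c)


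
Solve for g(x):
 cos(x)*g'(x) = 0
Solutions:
 g(x) = C1


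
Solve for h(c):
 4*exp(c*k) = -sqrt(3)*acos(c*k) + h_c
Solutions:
 h(c) = C1 + 4*Piecewise((exp(c*k)/k, Ne(k, 0)), (c, True)) + sqrt(3)*Piecewise((c*acos(c*k) - sqrt(-c^2*k^2 + 1)/k, Ne(k, 0)), (pi*c/2, True))


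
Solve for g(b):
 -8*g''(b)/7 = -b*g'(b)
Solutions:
 g(b) = C1 + C2*erfi(sqrt(7)*b/4)


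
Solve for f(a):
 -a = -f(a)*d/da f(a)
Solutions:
 f(a) = -sqrt(C1 + a^2)
 f(a) = sqrt(C1 + a^2)


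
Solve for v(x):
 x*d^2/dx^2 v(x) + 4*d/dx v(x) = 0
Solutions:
 v(x) = C1 + C2/x^3


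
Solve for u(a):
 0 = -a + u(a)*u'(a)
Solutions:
 u(a) = -sqrt(C1 + a^2)
 u(a) = sqrt(C1 + a^2)


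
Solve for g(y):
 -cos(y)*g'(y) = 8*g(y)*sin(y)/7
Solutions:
 g(y) = C1*cos(y)^(8/7)


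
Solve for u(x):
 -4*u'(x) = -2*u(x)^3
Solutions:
 u(x) = -sqrt(-1/(C1 + x))
 u(x) = sqrt(-1/(C1 + x))


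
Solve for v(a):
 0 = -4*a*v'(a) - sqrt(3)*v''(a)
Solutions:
 v(a) = C1 + C2*erf(sqrt(2)*3^(3/4)*a/3)


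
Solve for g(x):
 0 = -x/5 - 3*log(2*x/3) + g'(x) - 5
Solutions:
 g(x) = C1 + x^2/10 + 3*x*log(x) + x*log(8/27) + 2*x


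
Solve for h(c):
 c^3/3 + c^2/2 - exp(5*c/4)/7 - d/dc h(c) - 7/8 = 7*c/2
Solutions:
 h(c) = C1 + c^4/12 + c^3/6 - 7*c^2/4 - 7*c/8 - 4*exp(5*c/4)/35


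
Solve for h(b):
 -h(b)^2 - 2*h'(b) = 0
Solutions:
 h(b) = 2/(C1 + b)


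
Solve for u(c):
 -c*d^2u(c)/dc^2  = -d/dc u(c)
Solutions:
 u(c) = C1 + C2*c^2


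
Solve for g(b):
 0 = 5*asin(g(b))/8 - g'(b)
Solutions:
 Integral(1/asin(_y), (_y, g(b))) = C1 + 5*b/8


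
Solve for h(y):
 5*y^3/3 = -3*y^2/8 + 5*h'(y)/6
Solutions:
 h(y) = C1 + y^4/2 + 3*y^3/20


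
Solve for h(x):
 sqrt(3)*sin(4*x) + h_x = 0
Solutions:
 h(x) = C1 + sqrt(3)*cos(4*x)/4


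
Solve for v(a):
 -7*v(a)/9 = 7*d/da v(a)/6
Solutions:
 v(a) = C1*exp(-2*a/3)


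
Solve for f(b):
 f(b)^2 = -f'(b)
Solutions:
 f(b) = 1/(C1 + b)


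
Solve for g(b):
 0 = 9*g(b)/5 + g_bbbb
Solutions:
 g(b) = (C1*sin(5^(3/4)*sqrt(6)*b/10) + C2*cos(5^(3/4)*sqrt(6)*b/10))*exp(-5^(3/4)*sqrt(6)*b/10) + (C3*sin(5^(3/4)*sqrt(6)*b/10) + C4*cos(5^(3/4)*sqrt(6)*b/10))*exp(5^(3/4)*sqrt(6)*b/10)


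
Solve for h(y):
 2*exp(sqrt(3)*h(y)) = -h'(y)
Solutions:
 h(y) = sqrt(3)*(2*log(1/(C1 + 2*y)) - log(3))/6


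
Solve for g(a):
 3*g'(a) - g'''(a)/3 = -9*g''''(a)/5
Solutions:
 g(a) = C1 + C2*exp(a*(10*2^(1/3)*5^(2/3)/(243*sqrt(531141) + 177097)^(1/3) + 20 + 2^(2/3)*5^(1/3)*(243*sqrt(531141) + 177097)^(1/3))/324)*sin(10^(1/3)*sqrt(3)*a*(-2^(1/3)*(243*sqrt(531141) + 177097)^(1/3) + 10*5^(1/3)/(243*sqrt(531141) + 177097)^(1/3))/324) + C3*exp(a*(10*2^(1/3)*5^(2/3)/(243*sqrt(531141) + 177097)^(1/3) + 20 + 2^(2/3)*5^(1/3)*(243*sqrt(531141) + 177097)^(1/3))/324)*cos(10^(1/3)*sqrt(3)*a*(-2^(1/3)*(243*sqrt(531141) + 177097)^(1/3) + 10*5^(1/3)/(243*sqrt(531141) + 177097)^(1/3))/324) + C4*exp(a*(-2^(2/3)*5^(1/3)*(243*sqrt(531141) + 177097)^(1/3) - 10*2^(1/3)*5^(2/3)/(243*sqrt(531141) + 177097)^(1/3) + 10)/162)


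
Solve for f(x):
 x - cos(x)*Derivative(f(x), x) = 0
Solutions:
 f(x) = C1 + Integral(x/cos(x), x)


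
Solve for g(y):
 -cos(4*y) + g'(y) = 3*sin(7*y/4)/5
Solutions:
 g(y) = C1 + sin(4*y)/4 - 12*cos(7*y/4)/35


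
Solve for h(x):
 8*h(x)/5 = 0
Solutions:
 h(x) = 0


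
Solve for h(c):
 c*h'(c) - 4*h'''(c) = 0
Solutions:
 h(c) = C1 + Integral(C2*airyai(2^(1/3)*c/2) + C3*airybi(2^(1/3)*c/2), c)


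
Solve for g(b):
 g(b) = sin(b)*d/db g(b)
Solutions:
 g(b) = C1*sqrt(cos(b) - 1)/sqrt(cos(b) + 1)


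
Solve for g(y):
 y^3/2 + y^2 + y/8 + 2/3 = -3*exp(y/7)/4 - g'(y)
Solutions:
 g(y) = C1 - y^4/8 - y^3/3 - y^2/16 - 2*y/3 - 21*exp(y/7)/4


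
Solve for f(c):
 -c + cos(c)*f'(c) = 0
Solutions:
 f(c) = C1 + Integral(c/cos(c), c)


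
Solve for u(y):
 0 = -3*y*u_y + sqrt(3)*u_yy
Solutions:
 u(y) = C1 + C2*erfi(sqrt(2)*3^(1/4)*y/2)


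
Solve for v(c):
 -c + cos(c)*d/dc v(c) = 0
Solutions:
 v(c) = C1 + Integral(c/cos(c), c)


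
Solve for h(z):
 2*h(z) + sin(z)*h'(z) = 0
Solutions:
 h(z) = C1*(cos(z) + 1)/(cos(z) - 1)


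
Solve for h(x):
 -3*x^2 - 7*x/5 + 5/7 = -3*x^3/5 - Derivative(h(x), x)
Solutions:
 h(x) = C1 - 3*x^4/20 + x^3 + 7*x^2/10 - 5*x/7


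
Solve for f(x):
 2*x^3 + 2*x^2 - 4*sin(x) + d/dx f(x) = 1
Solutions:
 f(x) = C1 - x^4/2 - 2*x^3/3 + x - 4*cos(x)


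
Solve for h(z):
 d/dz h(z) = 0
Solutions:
 h(z) = C1


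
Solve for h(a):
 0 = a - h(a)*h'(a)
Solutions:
 h(a) = -sqrt(C1 + a^2)
 h(a) = sqrt(C1 + a^2)


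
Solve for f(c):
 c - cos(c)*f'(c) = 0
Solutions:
 f(c) = C1 + Integral(c/cos(c), c)


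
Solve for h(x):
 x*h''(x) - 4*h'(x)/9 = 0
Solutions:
 h(x) = C1 + C2*x^(13/9)


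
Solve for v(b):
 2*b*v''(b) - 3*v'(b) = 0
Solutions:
 v(b) = C1 + C2*b^(5/2)


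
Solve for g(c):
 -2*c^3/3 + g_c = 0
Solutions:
 g(c) = C1 + c^4/6


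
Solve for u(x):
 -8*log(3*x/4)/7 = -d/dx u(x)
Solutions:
 u(x) = C1 + 8*x*log(x)/7 - 16*x*log(2)/7 - 8*x/7 + 8*x*log(3)/7


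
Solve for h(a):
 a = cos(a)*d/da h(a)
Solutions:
 h(a) = C1 + Integral(a/cos(a), a)


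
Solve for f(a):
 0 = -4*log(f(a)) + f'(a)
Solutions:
 li(f(a)) = C1 + 4*a


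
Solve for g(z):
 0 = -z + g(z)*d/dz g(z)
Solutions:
 g(z) = -sqrt(C1 + z^2)
 g(z) = sqrt(C1 + z^2)


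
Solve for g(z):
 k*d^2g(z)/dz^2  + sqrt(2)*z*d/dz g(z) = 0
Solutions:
 g(z) = C1 + C2*sqrt(k)*erf(2^(3/4)*z*sqrt(1/k)/2)


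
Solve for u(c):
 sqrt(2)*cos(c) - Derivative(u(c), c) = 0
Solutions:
 u(c) = C1 + sqrt(2)*sin(c)


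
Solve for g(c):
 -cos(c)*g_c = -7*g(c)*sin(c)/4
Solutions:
 g(c) = C1/cos(c)^(7/4)


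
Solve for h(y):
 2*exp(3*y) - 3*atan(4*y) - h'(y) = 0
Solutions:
 h(y) = C1 - 3*y*atan(4*y) + 2*exp(3*y)/3 + 3*log(16*y^2 + 1)/8


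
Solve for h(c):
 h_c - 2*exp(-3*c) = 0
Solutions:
 h(c) = C1 - 2*exp(-3*c)/3


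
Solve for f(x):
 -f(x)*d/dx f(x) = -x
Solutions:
 f(x) = -sqrt(C1 + x^2)
 f(x) = sqrt(C1 + x^2)


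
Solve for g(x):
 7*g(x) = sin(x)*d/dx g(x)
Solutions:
 g(x) = C1*sqrt(cos(x) - 1)*(cos(x)^3 - 3*cos(x)^2 + 3*cos(x) - 1)/(sqrt(cos(x) + 1)*(cos(x)^3 + 3*cos(x)^2 + 3*cos(x) + 1))


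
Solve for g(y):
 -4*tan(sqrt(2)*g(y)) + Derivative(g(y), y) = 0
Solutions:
 g(y) = sqrt(2)*(pi - asin(C1*exp(4*sqrt(2)*y)))/2
 g(y) = sqrt(2)*asin(C1*exp(4*sqrt(2)*y))/2


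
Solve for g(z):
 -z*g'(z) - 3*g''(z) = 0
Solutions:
 g(z) = C1 + C2*erf(sqrt(6)*z/6)


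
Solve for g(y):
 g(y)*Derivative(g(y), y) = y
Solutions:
 g(y) = -sqrt(C1 + y^2)
 g(y) = sqrt(C1 + y^2)


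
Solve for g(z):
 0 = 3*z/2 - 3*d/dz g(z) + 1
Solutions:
 g(z) = C1 + z^2/4 + z/3


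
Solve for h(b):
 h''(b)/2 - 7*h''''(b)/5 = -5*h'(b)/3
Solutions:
 h(b) = C1 + C2*exp(-210^(1/3)*b*(210^(1/3)/(sqrt(43890) + 210)^(1/3) + (sqrt(43890) + 210)^(1/3))/84)*sin(3^(1/6)*70^(1/3)*b*(-3^(2/3)*(sqrt(43890) + 210)^(1/3) + 3*70^(1/3)/(sqrt(43890) + 210)^(1/3))/84) + C3*exp(-210^(1/3)*b*(210^(1/3)/(sqrt(43890) + 210)^(1/3) + (sqrt(43890) + 210)^(1/3))/84)*cos(3^(1/6)*70^(1/3)*b*(-3^(2/3)*(sqrt(43890) + 210)^(1/3) + 3*70^(1/3)/(sqrt(43890) + 210)^(1/3))/84) + C4*exp(210^(1/3)*b*(210^(1/3)/(sqrt(43890) + 210)^(1/3) + (sqrt(43890) + 210)^(1/3))/42)


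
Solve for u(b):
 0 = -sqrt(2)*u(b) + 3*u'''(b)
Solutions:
 u(b) = C3*exp(2^(1/6)*3^(2/3)*b/3) + (C1*sin(6^(1/6)*b/2) + C2*cos(6^(1/6)*b/2))*exp(-2^(1/6)*3^(2/3)*b/6)


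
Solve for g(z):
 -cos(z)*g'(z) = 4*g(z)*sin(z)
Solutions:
 g(z) = C1*cos(z)^4


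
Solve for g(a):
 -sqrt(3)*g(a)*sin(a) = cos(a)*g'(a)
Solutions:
 g(a) = C1*cos(a)^(sqrt(3))


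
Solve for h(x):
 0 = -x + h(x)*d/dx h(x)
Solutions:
 h(x) = -sqrt(C1 + x^2)
 h(x) = sqrt(C1 + x^2)


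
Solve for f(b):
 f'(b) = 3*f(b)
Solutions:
 f(b) = C1*exp(3*b)


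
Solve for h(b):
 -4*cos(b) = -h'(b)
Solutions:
 h(b) = C1 + 4*sin(b)


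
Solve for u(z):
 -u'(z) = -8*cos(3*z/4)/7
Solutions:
 u(z) = C1 + 32*sin(3*z/4)/21


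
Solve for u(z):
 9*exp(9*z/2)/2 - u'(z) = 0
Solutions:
 u(z) = C1 + exp(9*z/2)


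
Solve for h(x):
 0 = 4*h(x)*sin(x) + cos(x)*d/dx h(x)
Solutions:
 h(x) = C1*cos(x)^4


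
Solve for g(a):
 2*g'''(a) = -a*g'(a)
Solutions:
 g(a) = C1 + Integral(C2*airyai(-2^(2/3)*a/2) + C3*airybi(-2^(2/3)*a/2), a)


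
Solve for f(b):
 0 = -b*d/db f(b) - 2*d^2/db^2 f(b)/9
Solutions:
 f(b) = C1 + C2*erf(3*b/2)


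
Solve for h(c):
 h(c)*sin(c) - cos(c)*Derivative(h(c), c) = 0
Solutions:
 h(c) = C1/cos(c)


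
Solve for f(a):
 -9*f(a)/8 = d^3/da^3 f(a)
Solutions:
 f(a) = C3*exp(-3^(2/3)*a/2) + (C1*sin(3*3^(1/6)*a/4) + C2*cos(3*3^(1/6)*a/4))*exp(3^(2/3)*a/4)


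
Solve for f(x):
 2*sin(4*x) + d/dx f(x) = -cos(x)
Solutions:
 f(x) = C1 - sin(x) + cos(4*x)/2


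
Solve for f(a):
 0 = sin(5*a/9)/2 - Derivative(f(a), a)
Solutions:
 f(a) = C1 - 9*cos(5*a/9)/10


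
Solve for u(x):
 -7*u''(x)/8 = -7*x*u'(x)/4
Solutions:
 u(x) = C1 + C2*erfi(x)


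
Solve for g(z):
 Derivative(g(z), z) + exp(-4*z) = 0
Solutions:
 g(z) = C1 + exp(-4*z)/4


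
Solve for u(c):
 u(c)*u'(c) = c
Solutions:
 u(c) = -sqrt(C1 + c^2)
 u(c) = sqrt(C1 + c^2)


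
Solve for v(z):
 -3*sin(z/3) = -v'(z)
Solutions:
 v(z) = C1 - 9*cos(z/3)


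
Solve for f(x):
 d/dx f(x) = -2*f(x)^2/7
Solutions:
 f(x) = 7/(C1 + 2*x)


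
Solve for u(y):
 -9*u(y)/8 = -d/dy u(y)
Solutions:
 u(y) = C1*exp(9*y/8)


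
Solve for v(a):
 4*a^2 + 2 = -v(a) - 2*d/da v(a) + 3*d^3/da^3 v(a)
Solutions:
 v(a) = C3*exp(a) - 4*a^2 + 16*a + (C1*sin(sqrt(3)*a/6) + C2*cos(sqrt(3)*a/6))*exp(-a/2) - 34


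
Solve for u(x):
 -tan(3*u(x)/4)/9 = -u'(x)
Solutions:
 u(x) = -4*asin(C1*exp(x/12))/3 + 4*pi/3
 u(x) = 4*asin(C1*exp(x/12))/3


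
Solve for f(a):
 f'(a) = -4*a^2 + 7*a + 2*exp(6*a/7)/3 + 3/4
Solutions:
 f(a) = C1 - 4*a^3/3 + 7*a^2/2 + 3*a/4 + 7*exp(6*a/7)/9


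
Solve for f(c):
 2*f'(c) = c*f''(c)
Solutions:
 f(c) = C1 + C2*c^3


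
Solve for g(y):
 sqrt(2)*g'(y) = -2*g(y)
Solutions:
 g(y) = C1*exp(-sqrt(2)*y)
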